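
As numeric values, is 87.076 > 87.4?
False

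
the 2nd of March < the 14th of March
True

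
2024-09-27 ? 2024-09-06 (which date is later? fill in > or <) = >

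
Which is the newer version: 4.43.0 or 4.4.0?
4.43.0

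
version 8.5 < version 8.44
True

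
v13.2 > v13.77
False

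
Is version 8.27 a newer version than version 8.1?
Yes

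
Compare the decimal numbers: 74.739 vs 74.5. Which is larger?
74.739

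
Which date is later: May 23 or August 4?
August 4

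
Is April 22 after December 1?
No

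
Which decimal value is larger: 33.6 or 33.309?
33.6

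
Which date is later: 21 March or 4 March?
21 March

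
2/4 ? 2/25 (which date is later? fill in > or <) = <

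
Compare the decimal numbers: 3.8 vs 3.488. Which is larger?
3.8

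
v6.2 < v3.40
False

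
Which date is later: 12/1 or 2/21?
12/1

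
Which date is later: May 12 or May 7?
May 12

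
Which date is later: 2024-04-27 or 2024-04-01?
2024-04-27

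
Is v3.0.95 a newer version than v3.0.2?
Yes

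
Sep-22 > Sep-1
True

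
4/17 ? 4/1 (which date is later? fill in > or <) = >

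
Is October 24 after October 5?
Yes. Day 24 comes after day 5 in October — this is a date comparison, not a decimal one (the decimal 10.24 would be smaller than 10.5).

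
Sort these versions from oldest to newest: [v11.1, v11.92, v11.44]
[v11.1, v11.44, v11.92]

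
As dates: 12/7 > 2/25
True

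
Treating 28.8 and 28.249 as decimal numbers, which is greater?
28.8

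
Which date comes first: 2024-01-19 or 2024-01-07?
2024-01-07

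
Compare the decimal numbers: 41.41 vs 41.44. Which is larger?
41.44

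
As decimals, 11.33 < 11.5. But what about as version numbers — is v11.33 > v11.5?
True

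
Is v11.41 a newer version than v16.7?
No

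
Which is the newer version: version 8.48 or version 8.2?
version 8.48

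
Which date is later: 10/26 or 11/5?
11/5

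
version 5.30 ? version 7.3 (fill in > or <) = <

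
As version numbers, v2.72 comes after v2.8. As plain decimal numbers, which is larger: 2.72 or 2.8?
2.8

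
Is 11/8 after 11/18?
No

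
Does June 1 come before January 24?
No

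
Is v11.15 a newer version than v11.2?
Yes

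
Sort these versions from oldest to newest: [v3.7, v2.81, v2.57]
[v2.57, v2.81, v3.7]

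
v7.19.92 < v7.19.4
False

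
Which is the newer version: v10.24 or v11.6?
v11.6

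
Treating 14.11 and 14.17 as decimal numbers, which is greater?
14.17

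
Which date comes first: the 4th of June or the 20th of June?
the 4th of June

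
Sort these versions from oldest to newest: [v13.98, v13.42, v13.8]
[v13.8, v13.42, v13.98]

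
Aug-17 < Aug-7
False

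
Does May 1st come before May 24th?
Yes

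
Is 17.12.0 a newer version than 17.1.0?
Yes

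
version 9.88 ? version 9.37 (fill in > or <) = >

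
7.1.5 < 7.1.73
True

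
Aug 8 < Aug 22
True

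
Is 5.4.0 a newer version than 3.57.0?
Yes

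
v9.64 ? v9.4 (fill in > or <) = >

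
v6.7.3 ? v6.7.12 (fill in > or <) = <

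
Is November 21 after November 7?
Yes. Day 21 comes after day 7 in November — this is a date comparison, not a decimal one (the decimal 11.21 would be smaller than 11.7).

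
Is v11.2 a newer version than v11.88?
No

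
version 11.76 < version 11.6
False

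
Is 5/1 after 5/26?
No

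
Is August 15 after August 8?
Yes. Day 15 comes after day 8 in August — this is a date comparison, not a decimal one (the decimal 8.15 would be smaller than 8.8).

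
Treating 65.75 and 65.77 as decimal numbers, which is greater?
65.77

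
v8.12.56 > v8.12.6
True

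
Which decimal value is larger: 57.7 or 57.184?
57.7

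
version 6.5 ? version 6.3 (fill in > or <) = >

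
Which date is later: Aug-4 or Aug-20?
Aug-20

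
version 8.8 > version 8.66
False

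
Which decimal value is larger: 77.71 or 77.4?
77.71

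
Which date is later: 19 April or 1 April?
19 April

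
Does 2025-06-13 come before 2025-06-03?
No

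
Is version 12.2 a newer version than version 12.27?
No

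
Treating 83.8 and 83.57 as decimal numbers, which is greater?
83.8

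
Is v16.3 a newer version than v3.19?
Yes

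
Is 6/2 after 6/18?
No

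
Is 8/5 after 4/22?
Yes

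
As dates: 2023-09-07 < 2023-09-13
True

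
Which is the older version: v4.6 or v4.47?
v4.6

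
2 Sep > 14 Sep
False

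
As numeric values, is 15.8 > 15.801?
False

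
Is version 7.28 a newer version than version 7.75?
No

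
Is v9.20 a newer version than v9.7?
Yes. Version numbers are compared segment by segment as integers, not as decimals: minor version 20 > 7, so v9.20 > v9.7 (even though the decimal 9.20 < 9.7).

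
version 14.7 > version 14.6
True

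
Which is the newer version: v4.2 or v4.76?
v4.76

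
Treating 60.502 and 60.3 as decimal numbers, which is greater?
60.502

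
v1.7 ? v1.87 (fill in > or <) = <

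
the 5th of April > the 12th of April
False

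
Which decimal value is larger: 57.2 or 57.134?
57.2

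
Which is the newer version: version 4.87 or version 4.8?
version 4.87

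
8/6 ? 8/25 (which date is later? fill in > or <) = <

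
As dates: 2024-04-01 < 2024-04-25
True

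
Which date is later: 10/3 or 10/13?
10/13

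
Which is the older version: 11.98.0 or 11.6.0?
11.6.0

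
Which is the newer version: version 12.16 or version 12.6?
version 12.16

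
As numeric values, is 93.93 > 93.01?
True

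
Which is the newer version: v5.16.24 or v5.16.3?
v5.16.24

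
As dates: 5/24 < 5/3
False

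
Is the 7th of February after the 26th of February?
No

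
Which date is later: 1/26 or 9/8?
9/8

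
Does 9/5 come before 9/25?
Yes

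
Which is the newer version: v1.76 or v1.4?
v1.76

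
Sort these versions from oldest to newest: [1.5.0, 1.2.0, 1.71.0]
[1.2.0, 1.5.0, 1.71.0]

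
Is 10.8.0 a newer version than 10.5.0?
Yes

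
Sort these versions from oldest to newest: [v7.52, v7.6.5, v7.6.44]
[v7.6.5, v7.6.44, v7.52]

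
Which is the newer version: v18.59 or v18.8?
v18.59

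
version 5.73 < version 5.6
False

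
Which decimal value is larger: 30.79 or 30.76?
30.79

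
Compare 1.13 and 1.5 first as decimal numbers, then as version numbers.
As decimals: 1.13 < 1.5. As versions: v1.13 > v1.5 (minor version 13 > 5).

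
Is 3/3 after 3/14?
No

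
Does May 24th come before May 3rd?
No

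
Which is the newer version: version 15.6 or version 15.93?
version 15.93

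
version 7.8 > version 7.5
True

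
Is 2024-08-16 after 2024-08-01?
Yes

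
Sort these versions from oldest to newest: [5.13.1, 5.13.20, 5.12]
[5.12, 5.13.1, 5.13.20]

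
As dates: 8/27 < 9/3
True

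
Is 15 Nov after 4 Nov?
Yes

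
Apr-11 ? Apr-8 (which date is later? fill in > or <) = >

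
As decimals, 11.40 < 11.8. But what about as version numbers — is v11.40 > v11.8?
True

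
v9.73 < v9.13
False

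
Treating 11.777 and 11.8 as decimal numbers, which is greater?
11.8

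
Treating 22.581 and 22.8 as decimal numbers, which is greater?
22.8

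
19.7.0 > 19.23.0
False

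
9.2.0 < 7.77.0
False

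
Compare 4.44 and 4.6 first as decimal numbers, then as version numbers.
As decimals: 4.44 < 4.6. As versions: v4.44 > v4.6 (minor version 44 > 6).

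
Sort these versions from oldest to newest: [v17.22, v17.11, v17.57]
[v17.11, v17.22, v17.57]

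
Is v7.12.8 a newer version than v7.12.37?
No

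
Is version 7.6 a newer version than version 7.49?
No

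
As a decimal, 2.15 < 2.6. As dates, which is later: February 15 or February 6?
February 15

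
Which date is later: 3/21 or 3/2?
3/21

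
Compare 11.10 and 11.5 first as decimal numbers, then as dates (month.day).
As decimals: 11.10 < 11.5. As dates: 11/10 is later than 11/5 (day 10 > day 5).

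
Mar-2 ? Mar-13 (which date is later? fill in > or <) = <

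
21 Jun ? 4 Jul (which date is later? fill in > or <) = <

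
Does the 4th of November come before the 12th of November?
Yes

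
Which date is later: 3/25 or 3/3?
3/25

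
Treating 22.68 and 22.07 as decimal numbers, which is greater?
22.68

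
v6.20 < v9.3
True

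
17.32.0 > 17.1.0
True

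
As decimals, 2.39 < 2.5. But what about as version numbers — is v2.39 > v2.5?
True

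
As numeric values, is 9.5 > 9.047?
True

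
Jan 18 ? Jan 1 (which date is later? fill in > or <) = >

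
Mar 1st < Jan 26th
False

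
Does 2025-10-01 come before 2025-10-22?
Yes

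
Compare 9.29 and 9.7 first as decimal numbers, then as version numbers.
As decimals: 9.29 < 9.7. As versions: v9.29 > v9.7 (minor version 29 > 7).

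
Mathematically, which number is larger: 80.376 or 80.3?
80.376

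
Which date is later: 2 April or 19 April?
19 April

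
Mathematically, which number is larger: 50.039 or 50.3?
50.3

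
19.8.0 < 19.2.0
False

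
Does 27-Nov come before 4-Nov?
No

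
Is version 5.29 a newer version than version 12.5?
No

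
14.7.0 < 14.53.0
True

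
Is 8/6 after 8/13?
No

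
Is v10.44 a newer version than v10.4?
Yes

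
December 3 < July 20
False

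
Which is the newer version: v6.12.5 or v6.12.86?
v6.12.86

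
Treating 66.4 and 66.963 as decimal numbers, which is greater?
66.963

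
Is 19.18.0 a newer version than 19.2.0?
Yes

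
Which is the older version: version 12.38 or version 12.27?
version 12.27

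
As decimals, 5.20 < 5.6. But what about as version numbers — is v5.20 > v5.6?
True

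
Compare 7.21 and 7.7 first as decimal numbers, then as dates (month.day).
As decimals: 7.21 < 7.7. As dates: 7/21 is later than 7/7 (day 21 > day 7).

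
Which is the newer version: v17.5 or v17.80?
v17.80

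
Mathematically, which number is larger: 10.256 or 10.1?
10.256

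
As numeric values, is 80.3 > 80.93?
False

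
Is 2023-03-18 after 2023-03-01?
Yes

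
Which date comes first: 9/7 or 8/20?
8/20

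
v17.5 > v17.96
False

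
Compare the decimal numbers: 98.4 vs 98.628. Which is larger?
98.628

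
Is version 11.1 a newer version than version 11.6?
No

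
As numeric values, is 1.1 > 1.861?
False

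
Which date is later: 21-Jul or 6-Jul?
21-Jul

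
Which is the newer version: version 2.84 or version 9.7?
version 9.7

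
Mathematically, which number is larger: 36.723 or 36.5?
36.723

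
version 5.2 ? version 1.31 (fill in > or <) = >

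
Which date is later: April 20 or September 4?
September 4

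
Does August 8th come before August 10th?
Yes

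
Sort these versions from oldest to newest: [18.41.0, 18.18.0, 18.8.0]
[18.8.0, 18.18.0, 18.41.0]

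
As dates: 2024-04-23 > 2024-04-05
True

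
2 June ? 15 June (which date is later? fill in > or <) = <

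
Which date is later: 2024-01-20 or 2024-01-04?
2024-01-20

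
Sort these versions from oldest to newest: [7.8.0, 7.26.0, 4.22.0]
[4.22.0, 7.8.0, 7.26.0]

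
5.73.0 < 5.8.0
False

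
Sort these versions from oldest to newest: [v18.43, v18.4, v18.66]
[v18.4, v18.43, v18.66]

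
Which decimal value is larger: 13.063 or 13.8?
13.8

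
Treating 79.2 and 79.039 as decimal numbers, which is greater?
79.2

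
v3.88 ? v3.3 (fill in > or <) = >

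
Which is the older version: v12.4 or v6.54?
v6.54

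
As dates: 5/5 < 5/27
True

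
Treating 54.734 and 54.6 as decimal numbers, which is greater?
54.734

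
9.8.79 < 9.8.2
False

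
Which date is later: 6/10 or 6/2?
6/10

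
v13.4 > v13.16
False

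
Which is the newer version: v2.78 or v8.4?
v8.4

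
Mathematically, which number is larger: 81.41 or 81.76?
81.76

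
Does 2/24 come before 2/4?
No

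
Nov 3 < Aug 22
False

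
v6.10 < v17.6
True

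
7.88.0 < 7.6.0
False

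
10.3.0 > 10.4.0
False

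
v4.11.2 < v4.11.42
True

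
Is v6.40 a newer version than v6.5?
Yes. Version numbers are compared segment by segment as integers, not as decimals: minor version 40 > 5, so v6.40 > v6.5 (even though the decimal 6.40 < 6.5).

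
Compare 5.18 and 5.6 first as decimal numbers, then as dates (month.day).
As decimals: 5.18 < 5.6. As dates: 5/18 is later than 5/6 (day 18 > day 6).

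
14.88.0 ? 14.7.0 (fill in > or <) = >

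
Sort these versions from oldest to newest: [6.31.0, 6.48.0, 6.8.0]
[6.8.0, 6.31.0, 6.48.0]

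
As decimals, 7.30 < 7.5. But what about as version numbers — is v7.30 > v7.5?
True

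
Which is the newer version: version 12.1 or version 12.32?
version 12.32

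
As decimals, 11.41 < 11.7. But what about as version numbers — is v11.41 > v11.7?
True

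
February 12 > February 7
True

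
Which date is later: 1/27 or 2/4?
2/4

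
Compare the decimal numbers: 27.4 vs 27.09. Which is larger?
27.4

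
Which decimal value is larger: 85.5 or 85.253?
85.5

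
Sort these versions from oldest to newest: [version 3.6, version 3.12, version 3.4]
[version 3.4, version 3.6, version 3.12]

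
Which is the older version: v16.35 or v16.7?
v16.7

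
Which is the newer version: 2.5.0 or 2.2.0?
2.5.0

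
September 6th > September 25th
False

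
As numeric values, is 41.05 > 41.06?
False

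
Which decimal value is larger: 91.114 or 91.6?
91.6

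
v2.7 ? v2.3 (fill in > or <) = >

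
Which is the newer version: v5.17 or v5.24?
v5.24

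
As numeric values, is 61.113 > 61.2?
False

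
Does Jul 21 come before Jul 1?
No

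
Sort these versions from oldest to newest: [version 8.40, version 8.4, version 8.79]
[version 8.4, version 8.40, version 8.79]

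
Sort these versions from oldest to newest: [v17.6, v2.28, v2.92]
[v2.28, v2.92, v17.6]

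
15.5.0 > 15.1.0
True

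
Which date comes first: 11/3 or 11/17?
11/3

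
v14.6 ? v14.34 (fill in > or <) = <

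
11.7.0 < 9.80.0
False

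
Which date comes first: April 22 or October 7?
April 22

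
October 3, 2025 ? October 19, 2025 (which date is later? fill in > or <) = <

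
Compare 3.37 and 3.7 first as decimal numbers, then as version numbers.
As decimals: 3.37 < 3.7. As versions: v3.37 > v3.7 (minor version 37 > 7).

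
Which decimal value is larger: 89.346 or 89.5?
89.5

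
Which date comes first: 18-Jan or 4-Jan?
4-Jan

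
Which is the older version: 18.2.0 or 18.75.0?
18.2.0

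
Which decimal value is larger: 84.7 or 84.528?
84.7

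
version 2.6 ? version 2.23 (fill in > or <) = <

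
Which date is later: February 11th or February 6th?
February 11th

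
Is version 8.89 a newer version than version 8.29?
Yes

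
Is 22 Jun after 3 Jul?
No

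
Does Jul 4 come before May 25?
No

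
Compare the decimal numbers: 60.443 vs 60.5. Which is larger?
60.5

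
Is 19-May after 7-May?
Yes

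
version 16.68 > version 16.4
True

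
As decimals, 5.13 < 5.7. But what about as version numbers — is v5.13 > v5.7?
True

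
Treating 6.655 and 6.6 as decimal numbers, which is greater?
6.655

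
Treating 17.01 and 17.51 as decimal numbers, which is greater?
17.51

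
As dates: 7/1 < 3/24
False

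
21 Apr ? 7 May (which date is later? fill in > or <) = <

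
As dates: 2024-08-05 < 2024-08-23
True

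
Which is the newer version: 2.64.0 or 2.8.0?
2.64.0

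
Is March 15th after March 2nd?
Yes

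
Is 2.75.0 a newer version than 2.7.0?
Yes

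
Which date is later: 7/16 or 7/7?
7/16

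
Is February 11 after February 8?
Yes. Day 11 comes after day 8 in February — this is a date comparison, not a decimal one (the decimal 2.11 would be smaller than 2.8).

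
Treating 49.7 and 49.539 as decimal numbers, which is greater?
49.7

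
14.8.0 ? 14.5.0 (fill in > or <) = >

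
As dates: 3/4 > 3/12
False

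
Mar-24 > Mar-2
True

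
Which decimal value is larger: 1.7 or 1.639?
1.7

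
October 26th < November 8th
True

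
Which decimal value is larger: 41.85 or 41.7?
41.85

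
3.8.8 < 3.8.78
True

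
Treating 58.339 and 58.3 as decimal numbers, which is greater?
58.339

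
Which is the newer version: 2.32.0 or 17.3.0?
17.3.0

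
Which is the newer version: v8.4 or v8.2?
v8.4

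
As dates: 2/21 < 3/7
True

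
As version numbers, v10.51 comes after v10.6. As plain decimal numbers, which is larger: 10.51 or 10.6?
10.6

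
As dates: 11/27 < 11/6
False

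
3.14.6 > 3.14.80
False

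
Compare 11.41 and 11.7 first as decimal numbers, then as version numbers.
As decimals: 11.41 < 11.7. As versions: v11.41 > v11.7 (minor version 41 > 7).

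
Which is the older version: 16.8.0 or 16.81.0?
16.8.0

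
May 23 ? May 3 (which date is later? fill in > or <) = >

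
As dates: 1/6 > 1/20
False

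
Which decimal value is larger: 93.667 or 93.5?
93.667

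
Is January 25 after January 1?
Yes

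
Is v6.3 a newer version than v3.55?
Yes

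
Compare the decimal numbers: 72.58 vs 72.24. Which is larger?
72.58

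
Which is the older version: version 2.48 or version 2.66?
version 2.48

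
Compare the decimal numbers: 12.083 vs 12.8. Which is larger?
12.8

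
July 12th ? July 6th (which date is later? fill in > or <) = >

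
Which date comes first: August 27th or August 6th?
August 6th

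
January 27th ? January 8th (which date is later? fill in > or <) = >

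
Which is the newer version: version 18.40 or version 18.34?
version 18.40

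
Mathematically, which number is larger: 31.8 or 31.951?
31.951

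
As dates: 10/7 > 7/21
True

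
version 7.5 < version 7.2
False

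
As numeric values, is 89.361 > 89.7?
False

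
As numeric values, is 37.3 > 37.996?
False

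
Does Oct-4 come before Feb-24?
No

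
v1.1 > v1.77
False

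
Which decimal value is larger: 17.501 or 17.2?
17.501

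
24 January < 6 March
True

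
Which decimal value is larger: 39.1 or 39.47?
39.47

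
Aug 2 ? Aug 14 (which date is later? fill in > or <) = <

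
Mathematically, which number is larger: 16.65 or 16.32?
16.65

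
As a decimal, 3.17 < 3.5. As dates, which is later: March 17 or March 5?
March 17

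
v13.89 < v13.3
False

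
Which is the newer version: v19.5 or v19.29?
v19.29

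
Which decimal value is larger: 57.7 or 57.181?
57.7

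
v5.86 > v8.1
False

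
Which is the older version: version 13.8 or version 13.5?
version 13.5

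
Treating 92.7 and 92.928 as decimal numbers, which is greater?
92.928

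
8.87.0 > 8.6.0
True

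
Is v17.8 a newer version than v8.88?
Yes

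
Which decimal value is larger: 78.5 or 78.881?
78.881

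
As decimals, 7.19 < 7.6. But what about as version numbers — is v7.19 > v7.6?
True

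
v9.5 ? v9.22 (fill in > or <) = <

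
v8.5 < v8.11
True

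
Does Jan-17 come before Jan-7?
No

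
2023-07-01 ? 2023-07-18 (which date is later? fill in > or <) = <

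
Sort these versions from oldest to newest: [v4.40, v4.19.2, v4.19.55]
[v4.19.2, v4.19.55, v4.40]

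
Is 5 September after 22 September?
No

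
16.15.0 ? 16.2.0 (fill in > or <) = >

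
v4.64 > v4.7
True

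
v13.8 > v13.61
False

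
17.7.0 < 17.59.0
True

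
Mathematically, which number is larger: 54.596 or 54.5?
54.596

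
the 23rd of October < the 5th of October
False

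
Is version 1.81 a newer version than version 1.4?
Yes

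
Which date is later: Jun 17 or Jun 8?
Jun 17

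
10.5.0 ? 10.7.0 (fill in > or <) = <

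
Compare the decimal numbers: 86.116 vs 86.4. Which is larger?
86.4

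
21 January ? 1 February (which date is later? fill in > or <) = <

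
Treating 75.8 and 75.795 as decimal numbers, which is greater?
75.8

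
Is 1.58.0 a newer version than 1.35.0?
Yes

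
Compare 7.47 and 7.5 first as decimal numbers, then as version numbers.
As decimals: 7.47 < 7.5. As versions: v7.47 > v7.5 (minor version 47 > 5).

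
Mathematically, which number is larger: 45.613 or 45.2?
45.613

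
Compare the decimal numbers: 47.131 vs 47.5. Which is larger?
47.5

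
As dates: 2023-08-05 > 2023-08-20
False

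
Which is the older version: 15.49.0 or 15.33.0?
15.33.0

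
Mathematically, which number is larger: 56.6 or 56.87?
56.87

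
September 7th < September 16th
True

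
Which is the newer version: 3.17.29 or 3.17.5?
3.17.29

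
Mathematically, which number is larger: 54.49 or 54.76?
54.76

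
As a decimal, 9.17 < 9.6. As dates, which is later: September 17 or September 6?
September 17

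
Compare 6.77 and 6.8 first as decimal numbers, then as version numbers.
As decimals: 6.77 < 6.8. As versions: v6.77 > v6.8 (minor version 77 > 8).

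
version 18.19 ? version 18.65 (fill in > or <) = <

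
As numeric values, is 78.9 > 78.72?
True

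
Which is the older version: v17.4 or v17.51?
v17.4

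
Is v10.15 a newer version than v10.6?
Yes. Version numbers are compared segment by segment as integers, not as decimals: minor version 15 > 6, so v10.15 > v10.6 (even though the decimal 10.15 < 10.6).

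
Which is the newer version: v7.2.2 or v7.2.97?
v7.2.97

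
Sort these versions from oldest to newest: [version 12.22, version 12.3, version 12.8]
[version 12.3, version 12.8, version 12.22]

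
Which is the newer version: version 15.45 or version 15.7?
version 15.45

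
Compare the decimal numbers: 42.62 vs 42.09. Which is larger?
42.62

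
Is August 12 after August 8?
Yes. Day 12 comes after day 8 in August — this is a date comparison, not a decimal one (the decimal 8.12 would be smaller than 8.8).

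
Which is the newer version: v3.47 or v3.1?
v3.47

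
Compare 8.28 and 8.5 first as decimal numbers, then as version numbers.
As decimals: 8.28 < 8.5. As versions: v8.28 > v8.5 (minor version 28 > 5).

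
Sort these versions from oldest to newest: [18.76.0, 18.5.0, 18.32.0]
[18.5.0, 18.32.0, 18.76.0]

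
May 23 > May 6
True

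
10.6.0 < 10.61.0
True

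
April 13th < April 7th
False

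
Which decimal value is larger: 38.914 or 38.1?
38.914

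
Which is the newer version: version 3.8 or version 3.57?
version 3.57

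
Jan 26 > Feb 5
False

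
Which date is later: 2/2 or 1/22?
2/2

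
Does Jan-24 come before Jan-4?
No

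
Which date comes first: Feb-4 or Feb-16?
Feb-4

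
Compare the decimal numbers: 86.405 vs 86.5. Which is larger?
86.5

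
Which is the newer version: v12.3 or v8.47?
v12.3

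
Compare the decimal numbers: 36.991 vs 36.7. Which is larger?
36.991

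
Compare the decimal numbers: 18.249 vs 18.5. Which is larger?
18.5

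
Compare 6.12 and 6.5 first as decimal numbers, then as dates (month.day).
As decimals: 6.12 < 6.5. As dates: 6/12 is later than 6/5 (day 12 > day 5).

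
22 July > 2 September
False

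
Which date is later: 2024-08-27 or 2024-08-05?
2024-08-27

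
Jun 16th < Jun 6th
False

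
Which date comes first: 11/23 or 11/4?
11/4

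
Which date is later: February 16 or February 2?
February 16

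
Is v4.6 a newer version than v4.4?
Yes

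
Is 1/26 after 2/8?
No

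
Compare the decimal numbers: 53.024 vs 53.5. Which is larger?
53.5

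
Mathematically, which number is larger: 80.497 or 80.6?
80.6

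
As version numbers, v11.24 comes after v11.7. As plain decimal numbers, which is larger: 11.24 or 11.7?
11.7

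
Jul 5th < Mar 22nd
False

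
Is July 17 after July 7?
Yes. Day 17 comes after day 7 in July — this is a date comparison, not a decimal one (the decimal 7.17 would be smaller than 7.7).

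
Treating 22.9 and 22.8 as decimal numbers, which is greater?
22.9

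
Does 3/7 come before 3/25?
Yes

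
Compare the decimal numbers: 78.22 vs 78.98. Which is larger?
78.98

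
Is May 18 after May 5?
Yes. Day 18 comes after day 5 in May — this is a date comparison, not a decimal one (the decimal 5.18 would be smaller than 5.5).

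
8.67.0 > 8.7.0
True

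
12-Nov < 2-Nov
False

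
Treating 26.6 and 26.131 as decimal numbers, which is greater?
26.6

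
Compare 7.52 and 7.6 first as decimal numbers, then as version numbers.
As decimals: 7.52 < 7.6. As versions: v7.52 > v7.6 (minor version 52 > 6).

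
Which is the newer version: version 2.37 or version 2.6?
version 2.37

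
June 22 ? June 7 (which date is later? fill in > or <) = >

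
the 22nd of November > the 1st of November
True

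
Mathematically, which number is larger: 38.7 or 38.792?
38.792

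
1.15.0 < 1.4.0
False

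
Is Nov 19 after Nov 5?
Yes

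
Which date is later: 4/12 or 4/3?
4/12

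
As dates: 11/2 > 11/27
False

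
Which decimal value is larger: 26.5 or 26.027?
26.5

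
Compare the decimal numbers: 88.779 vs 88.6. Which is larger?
88.779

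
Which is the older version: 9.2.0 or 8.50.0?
8.50.0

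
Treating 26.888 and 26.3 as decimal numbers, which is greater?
26.888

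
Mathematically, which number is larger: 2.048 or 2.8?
2.8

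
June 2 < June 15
True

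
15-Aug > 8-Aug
True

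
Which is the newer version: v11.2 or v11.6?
v11.6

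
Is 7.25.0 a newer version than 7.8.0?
Yes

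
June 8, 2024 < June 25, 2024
True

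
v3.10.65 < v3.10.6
False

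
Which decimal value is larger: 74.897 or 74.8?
74.897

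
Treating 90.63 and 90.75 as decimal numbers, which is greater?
90.75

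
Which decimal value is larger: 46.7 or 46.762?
46.762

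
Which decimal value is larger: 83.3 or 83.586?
83.586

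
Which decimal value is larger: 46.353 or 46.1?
46.353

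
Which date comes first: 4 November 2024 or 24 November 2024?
4 November 2024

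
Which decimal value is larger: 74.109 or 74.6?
74.6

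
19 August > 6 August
True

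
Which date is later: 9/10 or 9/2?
9/10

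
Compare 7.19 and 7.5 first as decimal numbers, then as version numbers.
As decimals: 7.19 < 7.5. As versions: v7.19 > v7.5 (minor version 19 > 5).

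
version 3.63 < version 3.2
False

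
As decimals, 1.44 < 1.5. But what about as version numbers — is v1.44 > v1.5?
True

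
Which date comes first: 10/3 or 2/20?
2/20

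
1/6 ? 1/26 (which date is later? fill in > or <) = <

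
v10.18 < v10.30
True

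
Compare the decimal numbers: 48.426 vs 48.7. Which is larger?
48.7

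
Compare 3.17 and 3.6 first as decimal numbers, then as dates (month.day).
As decimals: 3.17 < 3.6. As dates: 3/17 is later than 3/6 (day 17 > day 6).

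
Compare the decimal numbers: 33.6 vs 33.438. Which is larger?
33.6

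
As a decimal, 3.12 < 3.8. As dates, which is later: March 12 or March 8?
March 12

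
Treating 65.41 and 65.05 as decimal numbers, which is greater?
65.41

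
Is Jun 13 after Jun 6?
Yes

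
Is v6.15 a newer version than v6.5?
Yes. Version numbers are compared segment by segment as integers, not as decimals: minor version 15 > 5, so v6.15 > v6.5 (even though the decimal 6.15 < 6.5).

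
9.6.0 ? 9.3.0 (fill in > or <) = >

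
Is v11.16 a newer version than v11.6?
Yes. Version numbers are compared segment by segment as integers, not as decimals: minor version 16 > 6, so v11.16 > v11.6 (even though the decimal 11.16 < 11.6).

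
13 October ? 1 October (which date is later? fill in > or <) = >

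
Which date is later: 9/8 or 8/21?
9/8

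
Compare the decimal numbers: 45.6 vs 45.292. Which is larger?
45.6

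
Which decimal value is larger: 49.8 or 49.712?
49.8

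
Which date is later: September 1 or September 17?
September 17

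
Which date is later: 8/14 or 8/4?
8/14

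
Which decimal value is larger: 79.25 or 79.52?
79.52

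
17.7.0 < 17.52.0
True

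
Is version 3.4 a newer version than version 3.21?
No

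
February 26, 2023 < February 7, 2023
False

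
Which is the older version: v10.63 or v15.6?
v10.63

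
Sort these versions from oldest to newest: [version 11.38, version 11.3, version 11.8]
[version 11.3, version 11.8, version 11.38]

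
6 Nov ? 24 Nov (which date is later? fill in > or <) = <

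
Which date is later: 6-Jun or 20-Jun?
20-Jun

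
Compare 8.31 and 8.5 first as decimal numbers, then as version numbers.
As decimals: 8.31 < 8.5. As versions: v8.31 > v8.5 (minor version 31 > 5).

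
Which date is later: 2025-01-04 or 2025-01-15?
2025-01-15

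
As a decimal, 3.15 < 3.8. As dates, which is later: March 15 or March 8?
March 15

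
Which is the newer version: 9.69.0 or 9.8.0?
9.69.0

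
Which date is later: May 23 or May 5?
May 23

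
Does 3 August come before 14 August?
Yes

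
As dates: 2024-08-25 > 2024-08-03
True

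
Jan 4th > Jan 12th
False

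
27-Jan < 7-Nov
True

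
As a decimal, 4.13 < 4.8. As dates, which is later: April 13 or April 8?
April 13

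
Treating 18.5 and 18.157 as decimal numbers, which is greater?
18.5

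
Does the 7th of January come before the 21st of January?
Yes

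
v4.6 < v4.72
True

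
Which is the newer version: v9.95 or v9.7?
v9.95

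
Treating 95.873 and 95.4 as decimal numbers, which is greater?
95.873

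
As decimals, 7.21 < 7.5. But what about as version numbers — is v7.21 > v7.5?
True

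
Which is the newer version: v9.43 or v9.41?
v9.43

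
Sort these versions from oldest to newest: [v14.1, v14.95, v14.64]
[v14.1, v14.64, v14.95]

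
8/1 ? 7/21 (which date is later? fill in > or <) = >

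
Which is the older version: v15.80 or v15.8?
v15.8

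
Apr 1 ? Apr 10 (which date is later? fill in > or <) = <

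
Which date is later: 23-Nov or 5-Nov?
23-Nov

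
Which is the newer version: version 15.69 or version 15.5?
version 15.69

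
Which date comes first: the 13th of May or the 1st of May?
the 1st of May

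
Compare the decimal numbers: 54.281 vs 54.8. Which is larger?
54.8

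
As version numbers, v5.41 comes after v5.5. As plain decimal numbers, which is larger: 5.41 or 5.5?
5.5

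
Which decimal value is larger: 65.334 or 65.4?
65.4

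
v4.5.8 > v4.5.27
False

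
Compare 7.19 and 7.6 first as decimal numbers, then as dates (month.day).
As decimals: 7.19 < 7.6. As dates: 7/19 is later than 7/6 (day 19 > day 6).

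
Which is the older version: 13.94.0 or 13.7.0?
13.7.0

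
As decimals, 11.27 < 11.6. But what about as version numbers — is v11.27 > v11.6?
True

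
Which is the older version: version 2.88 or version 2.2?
version 2.2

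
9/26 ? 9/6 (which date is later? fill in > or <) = >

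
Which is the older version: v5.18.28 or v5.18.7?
v5.18.7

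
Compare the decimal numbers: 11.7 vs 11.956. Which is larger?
11.956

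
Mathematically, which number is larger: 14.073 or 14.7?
14.7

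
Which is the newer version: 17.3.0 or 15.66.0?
17.3.0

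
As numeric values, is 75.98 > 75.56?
True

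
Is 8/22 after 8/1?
Yes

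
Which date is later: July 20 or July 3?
July 20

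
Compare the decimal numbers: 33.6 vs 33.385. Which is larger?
33.6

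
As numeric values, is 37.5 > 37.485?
True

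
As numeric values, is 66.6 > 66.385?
True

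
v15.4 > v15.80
False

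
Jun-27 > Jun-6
True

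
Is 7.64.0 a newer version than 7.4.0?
Yes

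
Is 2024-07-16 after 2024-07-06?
Yes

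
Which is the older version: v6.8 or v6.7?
v6.7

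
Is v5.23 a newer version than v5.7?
Yes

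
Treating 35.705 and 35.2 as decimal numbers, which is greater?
35.705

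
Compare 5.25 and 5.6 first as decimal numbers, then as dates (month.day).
As decimals: 5.25 < 5.6. As dates: 5/25 is later than 5/6 (day 25 > day 6).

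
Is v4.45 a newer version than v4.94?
No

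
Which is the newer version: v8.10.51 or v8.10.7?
v8.10.51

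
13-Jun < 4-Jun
False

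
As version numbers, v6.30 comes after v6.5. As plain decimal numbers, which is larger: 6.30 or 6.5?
6.5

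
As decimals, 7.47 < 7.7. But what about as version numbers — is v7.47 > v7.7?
True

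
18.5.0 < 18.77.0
True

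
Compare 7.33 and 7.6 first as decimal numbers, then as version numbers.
As decimals: 7.33 < 7.6. As versions: v7.33 > v7.6 (minor version 33 > 6).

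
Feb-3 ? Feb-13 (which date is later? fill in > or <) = <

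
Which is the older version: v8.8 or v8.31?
v8.8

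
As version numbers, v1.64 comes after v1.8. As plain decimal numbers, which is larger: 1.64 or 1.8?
1.8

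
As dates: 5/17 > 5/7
True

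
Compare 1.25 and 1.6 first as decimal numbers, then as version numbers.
As decimals: 1.25 < 1.6. As versions: v1.25 > v1.6 (minor version 25 > 6).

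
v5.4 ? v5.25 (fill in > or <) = <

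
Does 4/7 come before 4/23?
Yes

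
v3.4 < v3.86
True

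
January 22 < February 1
True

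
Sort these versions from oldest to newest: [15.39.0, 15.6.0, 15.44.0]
[15.6.0, 15.39.0, 15.44.0]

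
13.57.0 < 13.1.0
False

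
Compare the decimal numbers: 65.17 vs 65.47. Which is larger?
65.47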